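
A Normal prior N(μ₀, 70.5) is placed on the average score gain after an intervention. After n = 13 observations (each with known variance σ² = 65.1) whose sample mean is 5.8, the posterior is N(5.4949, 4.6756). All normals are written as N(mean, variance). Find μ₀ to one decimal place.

With known observation variance, the Normal–Normal posterior has precision τ_n = τ₀ + n/σ² and mean μ_n = (τ₀μ₀ + (n/σ²)x̄)/τ_n.
Here τ₀ = 1/70.5 = 0.014184 and τ_data = 13/65.1 = 0.199693, so τ_n = 0.213877.
Rearranging for μ₀: μ₀ = (μ_n·τ_n − τ_data·x̄)/τ₀ = (5.4949·0.213877 − 0.199693·5.8) / 0.014184 = 0.017013/0.014184 ≈ 1.2.

μ₀ = 1.2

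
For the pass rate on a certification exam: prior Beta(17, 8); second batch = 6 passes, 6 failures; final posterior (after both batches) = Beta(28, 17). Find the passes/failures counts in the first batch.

Sequential conjugate updates are equivalent to a single update on the pooled data, so total successes = posterior α − prior α and total failures = posterior β − prior β.
Total across both batches: 28−17=11 passes, 17−8=9 failures.
Subtract the second batch: 11−6=5 passes and 9−6=3 failures.

5 passes and 3 failures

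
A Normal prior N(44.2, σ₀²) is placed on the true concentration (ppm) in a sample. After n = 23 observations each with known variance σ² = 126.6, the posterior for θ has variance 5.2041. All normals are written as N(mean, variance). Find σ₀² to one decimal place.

For the Normal–Normal model with known σ², precisions add: τ_n = τ₀ + n/σ².
So 1/σ₀² = 1/5.2041 − 23/126.6 = 0.192156 − 0.181675 = 0.010481.
Hence σ₀² = 1/0.010481 ≈ 95.4.

σ₀² = 95.4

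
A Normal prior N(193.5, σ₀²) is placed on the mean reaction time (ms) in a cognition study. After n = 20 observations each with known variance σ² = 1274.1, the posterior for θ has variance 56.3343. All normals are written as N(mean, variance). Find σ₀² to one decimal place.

σ₀² = 486.9

Posterior precision equals prior precision plus data precision: 1/σ_n² = 1/σ₀² + n/σ².
So 1/σ₀² = 1/56.3343 − 20/1274.1 = 0.017751 − 0.015697 = 0.002054.
Hence σ₀² = 1/0.002054 ≈ 486.9.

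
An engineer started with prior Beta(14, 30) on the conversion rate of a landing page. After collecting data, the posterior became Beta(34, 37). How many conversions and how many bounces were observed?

Beta is conjugate to the binomial likelihood: posterior = Beta(a+s, b+f).
So s = 34 − 14 = 20 and f = 37 − 30 = 7.

20 conversions and 7 bounces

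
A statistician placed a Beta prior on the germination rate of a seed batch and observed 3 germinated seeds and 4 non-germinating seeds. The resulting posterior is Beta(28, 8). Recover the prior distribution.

Beta(25, 4)

A Beta(a, b) prior with s successes and f failures in binomial data gives a Beta(a+s, b+f) posterior.
So a = 28 − 3 = 25 and b = 8 − 4 = 4.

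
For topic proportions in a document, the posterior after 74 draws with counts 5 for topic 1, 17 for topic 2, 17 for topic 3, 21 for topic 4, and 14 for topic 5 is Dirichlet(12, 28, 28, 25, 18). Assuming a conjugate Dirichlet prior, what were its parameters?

For a Dirichlet(α) prior with multinomial counts c, the posterior is Dirichlet(α + c) componentwise.
Subtract each count from the matching posterior parameter: 12−5=7, 28−17=11, 28−17=11, 25−21=4, 18−14=4.

Dirichlet(7, 11, 11, 4, 4)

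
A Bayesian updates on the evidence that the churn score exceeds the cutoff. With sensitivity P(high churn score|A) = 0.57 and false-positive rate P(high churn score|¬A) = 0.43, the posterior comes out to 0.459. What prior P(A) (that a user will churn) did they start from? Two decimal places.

P(A) = 0.39

Bayes' rule in odds form gives O(A|E) = O(A)·[P(E|A)/P(E|¬A)], hence O(A) = O(A|E)/LR.
Posterior odds = 0.459/(1−0.459) = 0.8484. LR = 0.57/0.43 = 1.3256.
Prior odds = 0.8484/1.3256 = 0.6400, so P(A) = 0.6400/(1+0.6400) ≈ 0.39.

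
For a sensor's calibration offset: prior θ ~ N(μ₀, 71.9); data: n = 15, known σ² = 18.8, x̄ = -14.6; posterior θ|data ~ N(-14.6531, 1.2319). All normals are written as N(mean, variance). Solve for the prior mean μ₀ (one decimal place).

With known observation variance, the Normal–Normal posterior has precision τ_n = τ₀ + n/σ² and mean μ_n = (τ₀μ₀ + (n/σ²)x̄)/τ_n.
Here τ₀ = 1/71.9 = 0.013908 and τ_data = 15/18.8 = 0.797872, so τ_n = 0.811780.
Rearranging for μ₀: μ₀ = (μ_n·τ_n − τ_data·x̄)/τ₀ = (-14.6531·0.811780 − 0.797872·-14.6) / 0.013908 = -0.246162/0.013908 ≈ -17.7.

μ₀ = -17.7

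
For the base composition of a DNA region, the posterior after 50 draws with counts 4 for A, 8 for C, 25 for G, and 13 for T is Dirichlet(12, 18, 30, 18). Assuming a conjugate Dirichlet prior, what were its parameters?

For a Dirichlet(α) prior with multinomial counts c, the posterior is Dirichlet(α + c) componentwise.
Subtract each count from the matching posterior parameter: 12−4=8, 18−8=10, 30−25=5, 18−13=5.

Dirichlet(8, 10, 5, 5)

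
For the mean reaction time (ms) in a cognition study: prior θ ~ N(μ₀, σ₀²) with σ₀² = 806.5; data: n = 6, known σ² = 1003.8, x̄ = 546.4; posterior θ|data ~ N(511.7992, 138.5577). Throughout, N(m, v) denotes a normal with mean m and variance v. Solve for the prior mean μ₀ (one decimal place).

The posterior mean is a precision-weighted average: μ_n = (τ₀μ₀ + τ_data·x̄)/(τ₀+τ_data), with τ₀=1/σ₀² and τ_data=n/σ².
Here τ₀ = 1/806.5 = 0.001240 and τ_data = 6/1003.8 = 0.005977, so τ_n = 0.007217.
Rearranging for μ₀: μ₀ = (μ_n·τ_n − τ_data·x̄)/τ₀ = (511.7992·0.007217 − 0.005977·546.4) / 0.001240 = 0.427822/0.001240 ≈ 345.0.

μ₀ = 345.0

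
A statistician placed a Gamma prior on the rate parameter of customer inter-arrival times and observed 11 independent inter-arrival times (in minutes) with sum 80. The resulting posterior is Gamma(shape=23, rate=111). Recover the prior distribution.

Gamma–exponential conjugacy: posterior shape = α + n, posterior rate = β + Σtᵢ.
So α = 23 − 11 = 12 and β = 111 − 80 = 31.

Gamma(shape=12, rate=31)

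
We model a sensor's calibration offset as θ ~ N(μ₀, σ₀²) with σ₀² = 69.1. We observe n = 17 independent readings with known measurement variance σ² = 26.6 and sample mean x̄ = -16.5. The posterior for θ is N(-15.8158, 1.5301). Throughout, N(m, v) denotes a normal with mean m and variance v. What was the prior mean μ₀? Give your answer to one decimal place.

With known observation variance, the Normal–Normal posterior has precision τ_n = τ₀ + n/σ² and mean μ_n = (τ₀μ₀ + (n/σ²)x̄)/τ_n.
Here τ₀ = 1/69.1 = 0.014472 and τ_data = 17/26.6 = 0.639098, so τ_n = 0.653570.
Rearranging for μ₀: μ₀ = (μ_n·τ_n − τ_data·x̄)/τ₀ = (-15.8158·0.653570 − 0.639098·-16.5) / 0.014472 = 0.208385/0.014472 ≈ 14.4.

μ₀ = 14.4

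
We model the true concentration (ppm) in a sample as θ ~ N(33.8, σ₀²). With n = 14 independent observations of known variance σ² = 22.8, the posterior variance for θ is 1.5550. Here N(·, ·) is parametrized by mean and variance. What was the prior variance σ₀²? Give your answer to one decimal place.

Posterior precision equals prior precision plus data precision: 1/σ_n² = 1/σ₀² + n/σ².
So 1/σ₀² = 1/1.5550 − 14/22.8 = 0.643087 − 0.614035 = 0.029052.
Hence σ₀² = 1/0.029052 ≈ 34.4.

σ₀² = 34.4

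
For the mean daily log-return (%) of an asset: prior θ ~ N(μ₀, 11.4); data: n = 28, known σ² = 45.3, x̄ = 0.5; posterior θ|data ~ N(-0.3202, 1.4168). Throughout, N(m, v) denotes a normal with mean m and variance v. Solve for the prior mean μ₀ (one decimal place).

With known observation variance, the Normal–Normal posterior has precision τ_n = τ₀ + n/σ² and mean μ_n = (τ₀μ₀ + (n/σ²)x̄)/τ_n.
Here τ₀ = 1/11.4 = 0.087719 and τ_data = 28/45.3 = 0.618102, so τ_n = 0.705821.
Rearranging for μ₀: μ₀ = (μ_n·τ_n − τ_data·x̄)/τ₀ = (-0.3202·0.705821 − 0.618102·0.5) / 0.087719 = -0.535055/0.087719 ≈ -6.1.

μ₀ = -6.1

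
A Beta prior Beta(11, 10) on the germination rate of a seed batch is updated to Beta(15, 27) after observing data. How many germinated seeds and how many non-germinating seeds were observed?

4 germinated seeds and 17 non-germinating seeds

Under Beta–binomial conjugacy the posterior parameters are (a+s, b+f).
So s = 15 − 11 = 4 and f = 27 − 10 = 17.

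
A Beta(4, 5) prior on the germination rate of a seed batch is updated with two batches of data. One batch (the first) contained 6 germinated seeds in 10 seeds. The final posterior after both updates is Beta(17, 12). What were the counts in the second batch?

7 germinated seeds and 3 non-germinating seeds

Because Beta–binomial updating is additive in the counts, the combined data contributed (α_post−α_prior, β_post−β_prior) successes and failures.
Total across both batches: 17−4=13 germinated seeds, 12−5=7 non-germinating seeds.
Subtract the first batch: 13−6=7 germinated seeds and 7−4=3 non-germinating seeds.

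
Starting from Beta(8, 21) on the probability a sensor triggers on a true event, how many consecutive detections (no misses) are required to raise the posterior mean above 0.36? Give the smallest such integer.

After k detections and 0 misses the posterior is Beta(8+k, 21), with mean (8+k)/(8+21+k).
Set (8+k)/(29+k) > 0.36 and solve: k > (0.36·29 − 8)/(1 − 0.36) = 3.812.
The smallest integer exceeding 3.812 is 4, and checking k=4: (12)/(33) = 0.3636 > 0.36.

k = 4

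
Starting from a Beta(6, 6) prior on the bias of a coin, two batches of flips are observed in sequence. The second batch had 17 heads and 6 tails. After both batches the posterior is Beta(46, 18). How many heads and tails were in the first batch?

Sequential conjugate updates are equivalent to a single update on the pooled data, so total successes = posterior α − prior α and total failures = posterior β − prior β.
Total across both batches: 46−6=40 heads, 18−6=12 tails.
Subtract the second batch: 40−17=23 heads and 12−6=6 tails.

23 heads and 6 tails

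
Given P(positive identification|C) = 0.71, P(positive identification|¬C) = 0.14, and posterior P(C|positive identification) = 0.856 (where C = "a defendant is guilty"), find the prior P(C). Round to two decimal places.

P(C) = 0.54

In odds form, posterior odds = prior odds × likelihood ratio, so prior odds = posterior odds ÷ LR.
Posterior odds = 0.856/(1−0.856) = 5.9444. LR = 0.71/0.14 = 5.0714.
Prior odds = 5.9444/5.0714 = 1.1721, so P(C) = 1.1721/(1+1.1721) ≈ 0.54.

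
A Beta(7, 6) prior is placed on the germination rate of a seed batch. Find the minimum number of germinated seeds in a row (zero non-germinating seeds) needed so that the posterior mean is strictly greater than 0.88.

k = 38

After k germinated seeds and 0 non-germinating seeds the posterior is Beta(7+k, 6), with mean (7+k)/(7+6+k).
Set (7+k)/(13+k) > 0.88 and solve: k > (0.88·13 − 7)/(1 − 0.88) = 37.000.
The smallest integer exceeding 37.000 is 38, and checking k=38: (45)/(51) = 0.8824 > 0.88.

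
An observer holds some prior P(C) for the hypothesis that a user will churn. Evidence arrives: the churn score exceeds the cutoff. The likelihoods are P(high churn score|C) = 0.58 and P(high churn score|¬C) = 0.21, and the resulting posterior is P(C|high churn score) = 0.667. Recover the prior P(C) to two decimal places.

P(C) = 0.42

In odds form, posterior odds = prior odds × likelihood ratio, so prior odds = posterior odds ÷ LR.
Posterior odds = 0.667/(1−0.667) = 2.0030. LR = 0.58/0.21 = 2.7619.
Prior odds = 2.0030/2.7619 = 0.7252, so P(C) = 0.7252/(1+0.7252) ≈ 0.42.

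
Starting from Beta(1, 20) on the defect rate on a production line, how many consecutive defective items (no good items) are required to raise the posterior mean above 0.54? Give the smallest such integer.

After k defective items and 0 good items the posterior is Beta(1+k, 20), with mean (1+k)/(1+20+k).
Set (1+k)/(21+k) > 0.54 and solve: k > (0.54·21 − 1)/(1 − 0.54) = 22.478.
The smallest integer exceeding 22.478 is 23.

k = 23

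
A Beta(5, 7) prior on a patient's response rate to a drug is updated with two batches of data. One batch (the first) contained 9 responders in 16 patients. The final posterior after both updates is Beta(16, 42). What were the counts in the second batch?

Sequential conjugate updates are equivalent to a single update on the pooled data, so total successes = posterior α − prior α and total failures = posterior β − prior β.
Total across both batches: 16−5=11 responders, 42−7=35 non-responders.
Subtract the first batch: 11−9=2 responders and 35−7=28 non-responders.

2 responders and 28 non-responders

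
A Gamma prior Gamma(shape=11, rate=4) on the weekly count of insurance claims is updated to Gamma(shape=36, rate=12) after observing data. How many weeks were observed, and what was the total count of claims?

n = 8 weeks with total 25 claims

A Gamma(α, β) prior (rate parametrization) on a Poisson rate with n observations summing to S gives posterior Gamma(α+S, β+n).
Matching: Σxᵢ = 36 − 11 = 25 and n = 12 − 4 = 8.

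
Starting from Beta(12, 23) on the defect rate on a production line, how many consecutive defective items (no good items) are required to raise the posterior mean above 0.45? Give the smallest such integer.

After k defective items and 0 good items the posterior is Beta(12+k, 23), with mean (12+k)/(12+23+k).
Set (12+k)/(35+k) > 0.45 and solve: k > (0.45·35 − 12)/(1 − 0.45) = 6.818.
The smallest integer exceeding 6.818 is 7, and checking k=7: (19)/(42) = 0.4524 > 0.45.

k = 7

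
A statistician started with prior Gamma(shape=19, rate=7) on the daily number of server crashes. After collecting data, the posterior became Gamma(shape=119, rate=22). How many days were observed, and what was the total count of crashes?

n = 15 days with total 100 crashes

A Gamma(α, β) prior (rate parametrization) on a Poisson rate with n observations summing to S gives posterior Gamma(α+S, β+n).
Matching: Σxᵢ = 119 − 19 = 100 and n = 22 − 7 = 15.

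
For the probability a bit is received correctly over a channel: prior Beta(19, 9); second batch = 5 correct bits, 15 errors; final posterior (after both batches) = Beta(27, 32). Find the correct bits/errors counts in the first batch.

Sequential conjugate updates are equivalent to a single update on the pooled data, so total successes = posterior α − prior α and total failures = posterior β − prior β.
Total across both batches: 27−19=8 correct bits, 32−9=23 errors.
Subtract the second batch: 8−5=3 correct bits and 23−15=8 errors.

3 correct bits and 8 errors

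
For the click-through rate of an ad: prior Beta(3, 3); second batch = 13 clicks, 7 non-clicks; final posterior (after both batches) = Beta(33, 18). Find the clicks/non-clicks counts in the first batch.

17 clicks and 8 non-clicks

Because Beta–binomial updating is additive in the counts, the combined data contributed (α_post−α_prior, β_post−β_prior) successes and failures.
Total across both batches: 33−3=30 clicks, 18−3=15 non-clicks.
Subtract the second batch: 30−13=17 clicks and 15−7=8 non-clicks.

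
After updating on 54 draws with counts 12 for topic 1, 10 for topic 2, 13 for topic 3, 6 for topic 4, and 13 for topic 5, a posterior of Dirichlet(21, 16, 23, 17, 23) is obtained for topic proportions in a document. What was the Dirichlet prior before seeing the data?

Dirichlet(9, 6, 10, 11, 10)

For a Dirichlet(α) prior with multinomial counts c, the posterior is Dirichlet(α + c) componentwise.
Subtract each count from the matching posterior parameter: 21−12=9, 16−10=6, 23−13=10, 17−6=11, 23−13=10.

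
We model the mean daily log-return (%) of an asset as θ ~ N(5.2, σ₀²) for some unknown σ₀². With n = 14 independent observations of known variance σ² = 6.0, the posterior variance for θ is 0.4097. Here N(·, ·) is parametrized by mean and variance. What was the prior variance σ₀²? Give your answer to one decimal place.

σ₀² = 9.3

For the Normal–Normal model with known σ², precisions add: τ_n = τ₀ + n/σ².
So 1/σ₀² = 1/0.4097 − 14/6.0 = 2.440810 − 2.333333 = 0.107477.
Hence σ₀² = 1/0.107477 ≈ 9.3.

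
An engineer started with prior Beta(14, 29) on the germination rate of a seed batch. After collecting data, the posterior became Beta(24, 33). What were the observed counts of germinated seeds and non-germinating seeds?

Under Beta–binomial conjugacy the posterior parameters are (α+s, β+f).
Match parameters: s=24−14=10, f=33−29=4.

10 germinated seeds and 4 non-germinating seeds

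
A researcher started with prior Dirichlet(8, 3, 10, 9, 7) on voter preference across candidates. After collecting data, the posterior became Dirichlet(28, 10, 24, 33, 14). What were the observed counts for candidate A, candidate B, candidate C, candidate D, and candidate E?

For a Dirichlet(α) prior with multinomial counts c, the posterior is Dirichlet(α + c) componentwise.
Counts are posterior − prior componentwise: 28−8=20, 10−3=7, 24−10=14, 33−9=24, 14−7=7.

counts (20, 7, 14, 24, 7)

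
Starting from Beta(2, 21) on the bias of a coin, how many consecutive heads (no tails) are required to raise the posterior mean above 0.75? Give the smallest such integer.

After k heads and 0 tails the posterior is Beta(2+k, 21), with mean (2+k)/(2+21+k).
Set (2+k)/(23+k) > 0.75 and solve: k > (0.75·23 − 2)/(1 − 0.75) = 61.000.
The smallest integer exceeding 61.000 is 62, and checking k=62: (64)/(85) = 0.7529 > 0.75.

k = 62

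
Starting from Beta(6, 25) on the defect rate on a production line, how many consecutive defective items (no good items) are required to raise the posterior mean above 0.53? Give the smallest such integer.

After k defective items and 0 good items the posterior is Beta(6+k, 25), with mean (6+k)/(6+25+k).
Set (6+k)/(31+k) > 0.53 and solve: k > (0.53·31 − 6)/(1 − 0.53) = 22.191.
The smallest integer exceeding 22.191 is 23.

k = 23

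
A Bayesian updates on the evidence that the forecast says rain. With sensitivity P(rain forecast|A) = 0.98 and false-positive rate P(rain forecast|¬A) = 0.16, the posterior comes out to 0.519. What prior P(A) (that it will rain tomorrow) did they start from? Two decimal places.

P(A) = 0.15

Bayes' rule in odds form gives O(A|E) = O(A)·[P(E|A)/P(E|¬A)], hence O(A) = O(A|E)/LR.
Posterior odds = 0.519/(1−0.519) = 1.0790. LR = 0.98/0.16 = 6.1250.
Prior odds = 1.0790/6.1250 = 0.1762, so P(A) = 0.1762/(1+0.1762) ≈ 0.15.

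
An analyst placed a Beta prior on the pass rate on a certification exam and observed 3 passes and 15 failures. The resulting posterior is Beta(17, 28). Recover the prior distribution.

Under Beta–binomial conjugacy the posterior parameters are (α+s, β+f).
So α = 17 − 3 = 14 and β = 28 − 15 = 13.

Beta(14, 13)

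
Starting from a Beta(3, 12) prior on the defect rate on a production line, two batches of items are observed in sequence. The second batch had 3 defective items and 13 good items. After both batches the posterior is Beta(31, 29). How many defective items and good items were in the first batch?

25 defective items and 4 good items

Sequential conjugate updates are equivalent to a single update on the pooled data, so total successes = posterior α − prior α and total failures = posterior β − prior β.
Total across both batches: 31−3=28 defective items, 29−12=17 good items.
Subtract the second batch: 28−3=25 defective items and 17−13=4 good items.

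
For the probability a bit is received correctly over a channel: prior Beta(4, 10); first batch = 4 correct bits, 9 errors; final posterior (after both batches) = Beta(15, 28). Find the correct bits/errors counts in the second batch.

7 correct bits and 9 errors

Because Beta–binomial updating is additive in the counts, the combined data contributed (α_post−α_prior, β_post−β_prior) successes and failures.
Total across both batches: 15−4=11 correct bits, 28−10=18 errors.
Subtract the first batch: 11−4=7 correct bits and 18−9=9 errors.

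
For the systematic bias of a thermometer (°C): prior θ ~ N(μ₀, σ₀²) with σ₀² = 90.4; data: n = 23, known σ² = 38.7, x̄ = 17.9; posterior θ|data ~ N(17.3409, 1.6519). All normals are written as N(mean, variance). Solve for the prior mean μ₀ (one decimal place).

μ₀ = -12.7

The posterior mean is a precision-weighted average: μ_n = (τ₀μ₀ + τ_data·x̄)/(τ₀+τ_data), with τ₀=1/σ₀² and τ_data=n/σ².
Here τ₀ = 1/90.4 = 0.011062 and τ_data = 23/38.7 = 0.594315, so τ_n = 0.605377.
Rearranging for μ₀: μ₀ = (μ_n·τ_n − τ_data·x̄)/τ₀ = (17.3409·0.605377 − 0.594315·17.9) / 0.011062 = -0.140456/0.011062 ≈ -12.7.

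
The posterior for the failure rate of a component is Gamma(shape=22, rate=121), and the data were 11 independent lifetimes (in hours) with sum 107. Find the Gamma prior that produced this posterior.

For an exponential likelihood with a Gamma(α, β) prior on the rate, n observations with total T give posterior Gamma(α+n, β+T).
So α = 22 − 11 = 11 and β = 121 − 107 = 14.

Gamma(shape=11, rate=14)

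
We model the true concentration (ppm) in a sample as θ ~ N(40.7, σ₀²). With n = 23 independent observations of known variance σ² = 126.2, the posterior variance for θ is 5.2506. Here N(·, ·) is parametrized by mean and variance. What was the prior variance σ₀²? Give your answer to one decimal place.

For the Normal–Normal model with known σ², precisions add: τ_n = τ₀ + n/σ².
So 1/σ₀² = 1/5.2506 − 23/126.2 = 0.190454 − 0.182250 = 0.008204.
Hence σ₀² = 1/0.008204 ≈ 121.9.

σ₀² = 121.9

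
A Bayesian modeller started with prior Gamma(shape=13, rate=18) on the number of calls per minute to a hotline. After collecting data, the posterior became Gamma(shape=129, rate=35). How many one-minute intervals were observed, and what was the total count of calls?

Gamma–Poisson conjugacy: posterior shape = α + Σxᵢ, posterior rate = β + n.
Matching: Σxᵢ = 129 − 13 = 116 and n = 35 − 18 = 17.

n = 17 one-minute intervals with total 116 calls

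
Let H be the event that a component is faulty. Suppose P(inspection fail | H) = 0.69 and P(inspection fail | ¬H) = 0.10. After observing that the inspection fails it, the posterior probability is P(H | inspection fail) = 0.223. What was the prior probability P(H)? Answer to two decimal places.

P(H) = 0.04

In odds form, posterior odds = prior odds × likelihood ratio, so prior odds = posterior odds ÷ LR.
Posterior odds = 0.223/(1−0.223) = 0.2870. LR = 0.69/0.10 = 6.9000.
Prior odds = 0.2870/6.9000 = 0.0416, so P(H) = 0.0416/(1+0.0416) ≈ 0.04.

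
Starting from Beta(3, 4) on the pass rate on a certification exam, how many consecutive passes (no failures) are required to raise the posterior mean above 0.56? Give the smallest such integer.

k = 3

After k passes and 0 failures the posterior is Beta(3+k, 4), with mean (3+k)/(3+4+k).
Set (3+k)/(7+k) > 0.56 and solve: k > (0.56·7 − 3)/(1 − 0.56) = 2.091.
The smallest integer exceeding 2.091 is 3.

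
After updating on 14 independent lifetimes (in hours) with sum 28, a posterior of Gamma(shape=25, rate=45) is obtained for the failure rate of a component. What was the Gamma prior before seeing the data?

Gamma–exponential conjugacy: posterior shape = α + n, posterior rate = β + Σtᵢ.
So α = 25 − 14 = 11 and β = 45 − 28 = 17.

Gamma(shape=11, rate=17)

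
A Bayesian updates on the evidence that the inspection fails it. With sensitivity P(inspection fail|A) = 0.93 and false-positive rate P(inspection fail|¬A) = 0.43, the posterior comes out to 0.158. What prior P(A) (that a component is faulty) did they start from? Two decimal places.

Bayes' rule in odds form gives O(A|E) = O(A)·[P(E|A)/P(E|¬A)], hence O(A) = O(A|E)/LR.
Posterior odds = 0.158/(1−0.158) = 0.1876. LR = 0.93/0.43 = 2.1628.
Prior odds = 0.1876/2.1628 = 0.0867, so P(A) = 0.0867/(1+0.0867) ≈ 0.08.

P(A) = 0.08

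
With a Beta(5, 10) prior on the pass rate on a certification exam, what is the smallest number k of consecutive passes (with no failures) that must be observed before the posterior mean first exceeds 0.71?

After k passes and 0 failures the posterior is Beta(5+k, 10), with mean (5+k)/(5+10+k).
Set (5+k)/(15+k) > 0.71 and solve: k > (0.71·15 − 5)/(1 − 0.71) = 19.483.
The smallest integer exceeding 19.483 is 20.

k = 20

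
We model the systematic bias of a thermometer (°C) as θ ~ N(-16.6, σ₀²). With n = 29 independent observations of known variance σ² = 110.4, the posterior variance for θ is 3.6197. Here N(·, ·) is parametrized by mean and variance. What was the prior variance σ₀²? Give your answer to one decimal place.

σ₀² = 73.6

Posterior precision equals prior precision plus data precision: 1/σ_n² = 1/σ₀² + n/σ².
So 1/σ₀² = 1/3.6197 − 29/110.4 = 0.276266 − 0.262681 = 0.013585.
Hence σ₀² = 1/0.013585 ≈ 73.6.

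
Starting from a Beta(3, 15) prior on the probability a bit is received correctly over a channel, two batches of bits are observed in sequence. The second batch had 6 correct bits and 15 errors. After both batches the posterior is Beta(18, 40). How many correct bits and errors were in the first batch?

9 correct bits and 10 errors

Sequential conjugate updates are equivalent to a single update on the pooled data, so total successes = posterior α − prior α and total failures = posterior β − prior β.
Total across both batches: 18−3=15 correct bits, 40−15=25 errors.
Subtract the second batch: 15−6=9 correct bits and 25−15=10 errors.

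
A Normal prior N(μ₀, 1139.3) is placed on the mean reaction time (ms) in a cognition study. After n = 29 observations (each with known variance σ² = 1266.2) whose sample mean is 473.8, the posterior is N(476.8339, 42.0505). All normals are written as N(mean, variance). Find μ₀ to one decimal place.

The posterior mean is a precision-weighted average: μ_n = (τ₀μ₀ + τ_data·x̄)/(τ₀+τ_data), with τ₀=1/σ₀² and τ_data=n/σ².
Here τ₀ = 1/1139.3 = 0.000878 and τ_data = 29/1266.2 = 0.022903, so τ_n = 0.023781.
Rearranging for μ₀: μ₀ = (μ_n·τ_n − τ_data·x̄)/τ₀ = (476.8339·0.023781 − 0.022903·473.8) / 0.000878 = 0.488146/0.000878 ≈ 556.0.

μ₀ = 556.0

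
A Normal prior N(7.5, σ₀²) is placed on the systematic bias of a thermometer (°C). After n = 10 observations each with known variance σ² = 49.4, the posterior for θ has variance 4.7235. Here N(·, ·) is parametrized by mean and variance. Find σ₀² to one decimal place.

σ₀² = 107.8

For the Normal–Normal model with known σ², precisions add: τ_n = τ₀ + n/σ².
So 1/σ₀² = 1/4.7235 − 10/49.4 = 0.211707 − 0.202429 = 0.009278.
Hence σ₀² = 1/0.009278 ≈ 107.8.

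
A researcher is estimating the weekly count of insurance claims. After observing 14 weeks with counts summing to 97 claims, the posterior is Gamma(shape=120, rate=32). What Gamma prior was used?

Gamma(shape=23, rate=18)

A Gamma(α, β) prior (rate parametrization) on a Poisson rate with n observations summing to S gives posterior Gamma(α+S, β+n).
So α = 120 − 97 = 23 and β = 32 − 14 = 18.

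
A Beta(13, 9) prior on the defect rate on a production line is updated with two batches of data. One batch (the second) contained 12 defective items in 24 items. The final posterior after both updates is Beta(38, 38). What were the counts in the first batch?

Because Beta–binomial updating is additive in the counts, the combined data contributed (α_post−α_prior, β_post−β_prior) successes and failures.
Total across both batches: 38−13=25 defective items, 38−9=29 good items.
Subtract the second batch: 25−12=13 defective items and 29−12=17 good items.

13 defective items and 17 good items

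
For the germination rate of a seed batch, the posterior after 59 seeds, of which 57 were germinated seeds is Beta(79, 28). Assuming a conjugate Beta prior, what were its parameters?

Under Beta–binomial conjugacy the posterior parameters are (α+s, β+f).
Subtract the data counts: 79−57=22, 28−2=26.

Beta(22, 26)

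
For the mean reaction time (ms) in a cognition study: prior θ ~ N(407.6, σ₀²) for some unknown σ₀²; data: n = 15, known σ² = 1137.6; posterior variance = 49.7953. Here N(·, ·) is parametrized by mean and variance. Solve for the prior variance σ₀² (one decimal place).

σ₀² = 145.0

Posterior precision equals prior precision plus data precision: 1/σ_n² = 1/σ₀² + n/σ².
So 1/σ₀² = 1/49.7953 − 15/1137.6 = 0.020082 − 0.013186 = 0.006896.
Hence σ₀² = 1/0.006896 ≈ 145.0.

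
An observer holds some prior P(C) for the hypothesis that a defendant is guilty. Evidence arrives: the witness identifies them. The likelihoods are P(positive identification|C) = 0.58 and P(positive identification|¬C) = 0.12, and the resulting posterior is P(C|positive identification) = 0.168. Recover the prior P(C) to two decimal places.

P(C) = 0.04

In odds form, posterior odds = prior odds × likelihood ratio, so prior odds = posterior odds ÷ LR.
Posterior odds = 0.168/(1−0.168) = 0.2019. LR = 0.58/0.12 = 4.8333.
Prior odds = 0.2019/4.8333 = 0.0418, so P(C) = 0.0418/(1+0.0418) ≈ 0.04.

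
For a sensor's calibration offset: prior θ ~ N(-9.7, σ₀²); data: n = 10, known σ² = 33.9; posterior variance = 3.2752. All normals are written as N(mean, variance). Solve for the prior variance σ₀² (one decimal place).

For the Normal–Normal model with known σ², precisions add: τ_n = τ₀ + n/σ².
So 1/σ₀² = 1/3.2752 − 10/33.9 = 0.305325 − 0.294985 = 0.010340.
Hence σ₀² = 1/0.010340 ≈ 96.7.

σ₀² = 96.7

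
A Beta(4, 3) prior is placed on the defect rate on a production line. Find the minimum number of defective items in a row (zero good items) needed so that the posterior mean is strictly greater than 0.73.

After k defective items and 0 good items the posterior is Beta(4+k, 3), with mean (4+k)/(4+3+k).
Set (4+k)/(7+k) > 0.73 and solve: k > (0.73·7 − 4)/(1 − 0.73) = 4.111.
The smallest integer exceeding 4.111 is 5.

k = 5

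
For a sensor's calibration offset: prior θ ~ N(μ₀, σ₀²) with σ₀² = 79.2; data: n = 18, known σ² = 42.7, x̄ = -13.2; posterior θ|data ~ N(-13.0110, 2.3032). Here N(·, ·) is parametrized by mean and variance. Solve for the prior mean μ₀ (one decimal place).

The posterior mean is a precision-weighted average: μ_n = (τ₀μ₀ + τ_data·x̄)/(τ₀+τ_data), with τ₀=1/σ₀² and τ_data=n/σ².
Here τ₀ = 1/79.2 = 0.012626 and τ_data = 18/42.7 = 0.421546, so τ_n = 0.434172.
Rearranging for μ₀: μ₀ = (μ_n·τ_n − τ_data·x̄)/τ₀ = (-13.0110·0.434172 − 0.421546·-13.2) / 0.012626 = -0.084605/0.012626 ≈ -6.7.

μ₀ = -6.7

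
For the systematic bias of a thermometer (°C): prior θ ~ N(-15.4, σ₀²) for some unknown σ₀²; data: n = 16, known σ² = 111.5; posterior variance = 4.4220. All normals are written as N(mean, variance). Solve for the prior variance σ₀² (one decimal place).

σ₀² = 12.1

For the Normal–Normal model with known σ², precisions add: τ_n = τ₀ + n/σ².
So 1/σ₀² = 1/4.4220 − 16/111.5 = 0.226142 − 0.143498 = 0.082644.
Hence σ₀² = 1/0.082644 ≈ 12.1.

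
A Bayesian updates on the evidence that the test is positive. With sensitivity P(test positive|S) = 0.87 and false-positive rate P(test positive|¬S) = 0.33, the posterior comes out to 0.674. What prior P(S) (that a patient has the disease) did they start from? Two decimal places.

In odds form, posterior odds = prior odds × likelihood ratio, so prior odds = posterior odds ÷ LR.
Posterior odds = 0.674/(1−0.674) = 2.0675. LR = 0.87/0.33 = 2.6364.
Prior odds = 2.0675/2.6364 = 0.7842, so P(S) = 0.7842/(1+0.7842) ≈ 0.44.

P(S) = 0.44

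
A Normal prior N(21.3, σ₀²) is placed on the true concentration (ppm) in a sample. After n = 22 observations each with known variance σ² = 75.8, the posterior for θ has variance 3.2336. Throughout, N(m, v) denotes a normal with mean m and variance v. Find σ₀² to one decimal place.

For the Normal–Normal model with known σ², precisions add: τ_n = τ₀ + n/σ².
So 1/σ₀² = 1/3.2336 − 22/75.8 = 0.309253 − 0.290237 = 0.019016.
Hence σ₀² = 1/0.019016 ≈ 52.6.

σ₀² = 52.6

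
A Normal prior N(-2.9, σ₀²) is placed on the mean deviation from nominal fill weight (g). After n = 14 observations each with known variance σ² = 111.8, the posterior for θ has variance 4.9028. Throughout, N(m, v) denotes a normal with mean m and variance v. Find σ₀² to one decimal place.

σ₀² = 12.7

Posterior precision equals prior precision plus data precision: 1/σ_n² = 1/σ₀² + n/σ².
So 1/σ₀² = 1/4.9028 − 14/111.8 = 0.203965 − 0.125224 = 0.078741.
Hence σ₀² = 1/0.078741 ≈ 12.7.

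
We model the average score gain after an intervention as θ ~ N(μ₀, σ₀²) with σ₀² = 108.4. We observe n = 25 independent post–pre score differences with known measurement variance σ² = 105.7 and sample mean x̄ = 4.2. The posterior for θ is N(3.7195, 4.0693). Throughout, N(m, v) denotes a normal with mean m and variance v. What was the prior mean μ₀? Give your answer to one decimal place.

μ₀ = -8.6

With known observation variance, the Normal–Normal posterior has precision τ_n = τ₀ + n/σ² and mean μ_n = (τ₀μ₀ + (n/σ²)x̄)/τ_n.
Here τ₀ = 1/108.4 = 0.009225 and τ_data = 25/105.7 = 0.236518, so τ_n = 0.245743.
Rearranging for μ₀: μ₀ = (μ_n·τ_n − τ_data·x̄)/τ₀ = (3.7195·0.245743 − 0.236518·4.2) / 0.009225 = -0.079335/0.009225 ≈ -8.6.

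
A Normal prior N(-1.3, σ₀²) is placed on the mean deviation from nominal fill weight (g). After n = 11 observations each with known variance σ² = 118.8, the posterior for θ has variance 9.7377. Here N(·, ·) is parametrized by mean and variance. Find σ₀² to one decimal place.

Posterior precision equals prior precision plus data precision: 1/σ_n² = 1/σ₀² + n/σ².
So 1/σ₀² = 1/9.7377 − 11/118.8 = 0.102694 − 0.092593 = 0.010101.
Hence σ₀² = 1/0.010101 ≈ 99.0.

σ₀² = 99.0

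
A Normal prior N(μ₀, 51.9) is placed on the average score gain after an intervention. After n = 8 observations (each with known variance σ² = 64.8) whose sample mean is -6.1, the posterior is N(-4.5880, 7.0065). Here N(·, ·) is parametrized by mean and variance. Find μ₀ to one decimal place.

The posterior mean is a precision-weighted average: μ_n = (τ₀μ₀ + τ_data·x̄)/(τ₀+τ_data), with τ₀=1/σ₀² and τ_data=n/σ².
Here τ₀ = 1/51.9 = 0.019268 and τ_data = 8/64.8 = 0.123457, so τ_n = 0.142725.
Rearranging for μ₀: μ₀ = (μ_n·τ_n − τ_data·x̄)/τ₀ = (-4.5880·0.142725 − 0.123457·-6.1) / 0.019268 = 0.098265/0.019268 ≈ 5.1.

μ₀ = 5.1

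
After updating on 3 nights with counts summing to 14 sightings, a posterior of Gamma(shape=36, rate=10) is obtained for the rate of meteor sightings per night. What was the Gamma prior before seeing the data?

A Gamma(α, β) prior (rate parametrization) on a Poisson rate with n observations summing to S gives posterior Gamma(α+S, β+n).
So α = 36 − 14 = 22 and β = 10 − 3 = 7.

Gamma(shape=22, rate=7)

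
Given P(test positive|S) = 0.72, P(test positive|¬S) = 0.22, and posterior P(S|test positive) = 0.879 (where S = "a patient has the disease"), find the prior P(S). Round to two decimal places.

In odds form, posterior odds = prior odds × likelihood ratio, so prior odds = posterior odds ÷ LR.
Posterior odds = 0.879/(1−0.879) = 7.2645. LR = 0.72/0.22 = 3.2727.
Prior odds = 7.2645/3.2727 = 2.2197, so P(S) = 2.2197/(1+2.2197) ≈ 0.69.

P(S) = 0.69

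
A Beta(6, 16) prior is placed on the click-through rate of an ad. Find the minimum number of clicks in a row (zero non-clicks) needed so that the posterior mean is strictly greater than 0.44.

k = 7

After k clicks and 0 non-clicks the posterior is Beta(6+k, 16), with mean (6+k)/(6+16+k).
Set (6+k)/(22+k) > 0.44 and solve: k > (0.44·22 − 6)/(1 − 0.44) = 6.571.
The smallest integer exceeding 6.571 is 7.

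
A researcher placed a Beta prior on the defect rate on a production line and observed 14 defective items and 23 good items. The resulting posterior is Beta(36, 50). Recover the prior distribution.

A Beta(a, b) prior with s successes and f failures in binomial data gives a Beta(a+s, b+f) posterior.
Subtract the data counts: 36−14=22, 50−23=27.

Beta(22, 27)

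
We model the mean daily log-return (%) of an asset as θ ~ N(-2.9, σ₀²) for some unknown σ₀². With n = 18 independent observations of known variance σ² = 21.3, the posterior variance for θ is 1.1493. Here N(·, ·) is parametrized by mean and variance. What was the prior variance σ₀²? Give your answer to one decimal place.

σ₀² = 40.0

For the Normal–Normal model with known σ², precisions add: τ_n = τ₀ + n/σ².
So 1/σ₀² = 1/1.1493 − 18/21.3 = 0.870095 − 0.845070 = 0.025025.
Hence σ₀² = 1/0.025025 ≈ 40.0.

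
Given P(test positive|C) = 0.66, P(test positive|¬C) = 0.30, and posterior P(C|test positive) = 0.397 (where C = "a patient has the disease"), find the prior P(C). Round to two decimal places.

Bayes' rule in odds form gives O(C|E) = O(C)·[P(E|C)/P(E|¬C)], hence O(C) = O(C|E)/LR.
Posterior odds = 0.397/(1−0.397) = 0.6584. LR = 0.66/0.30 = 2.2000.
Prior odds = 0.6584/2.2000 = 0.2993, so P(C) = 0.2993/(1+0.2993) ≈ 0.23.

P(C) = 0.23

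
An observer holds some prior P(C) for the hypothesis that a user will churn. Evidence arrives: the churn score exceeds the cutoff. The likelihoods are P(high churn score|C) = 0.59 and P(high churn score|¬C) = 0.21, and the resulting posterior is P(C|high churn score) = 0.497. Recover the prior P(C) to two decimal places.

P(C) = 0.26

In odds form, posterior odds = prior odds × likelihood ratio, so prior odds = posterior odds ÷ LR.
Posterior odds = 0.497/(1−0.497) = 0.9881. LR = 0.59/0.21 = 2.8095.
Prior odds = 0.9881/2.8095 = 0.3517, so P(C) = 0.3517/(1+0.3517) ≈ 0.26.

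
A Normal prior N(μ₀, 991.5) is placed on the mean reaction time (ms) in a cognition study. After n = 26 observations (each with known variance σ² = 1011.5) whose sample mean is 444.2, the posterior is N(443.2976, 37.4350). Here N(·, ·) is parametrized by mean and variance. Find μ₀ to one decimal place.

μ₀ = 420.3

With known observation variance, the Normal–Normal posterior has precision τ_n = τ₀ + n/σ² and mean μ_n = (τ₀μ₀ + (n/σ²)x̄)/τ_n.
Here τ₀ = 1/991.5 = 0.001009 and τ_data = 26/1011.5 = 0.025704, so τ_n = 0.026713.
Rearranging for μ₀: μ₀ = (μ_n·τ_n − τ_data·x̄)/τ₀ = (443.2976·0.026713 − 0.025704·444.2) / 0.001009 = 0.424092/0.001009 ≈ 420.3.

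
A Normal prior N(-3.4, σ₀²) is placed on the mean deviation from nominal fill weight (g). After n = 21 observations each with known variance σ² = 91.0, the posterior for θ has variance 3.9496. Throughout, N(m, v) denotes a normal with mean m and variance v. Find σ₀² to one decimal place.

σ₀² = 44.6

For the Normal–Normal model with known σ², precisions add: τ_n = τ₀ + n/σ².
So 1/σ₀² = 1/3.9496 − 21/91.0 = 0.253190 − 0.230769 = 0.022421.
Hence σ₀² = 1/0.022421 ≈ 44.6.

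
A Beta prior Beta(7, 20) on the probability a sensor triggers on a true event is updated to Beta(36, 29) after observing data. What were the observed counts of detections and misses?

A Beta(a, b) prior with s successes and f failures in binomial data gives a Beta(a+s, b+f) posterior.
So s = 36 − 7 = 29 and f = 29 − 20 = 9.

29 detections and 9 misses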